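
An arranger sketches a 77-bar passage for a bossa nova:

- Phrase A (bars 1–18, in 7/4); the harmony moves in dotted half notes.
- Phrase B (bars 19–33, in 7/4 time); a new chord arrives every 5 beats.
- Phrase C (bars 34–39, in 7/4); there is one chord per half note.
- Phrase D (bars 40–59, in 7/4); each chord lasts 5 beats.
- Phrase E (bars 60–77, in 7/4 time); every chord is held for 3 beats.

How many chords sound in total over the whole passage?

154 chords

A: 18 bars × 7 beats = 126 beats; 3 beats/chord → 42 chords.
B: 15 bars × 7 beats = 105 beats; 5 beats/chord → 21 chords.
C: 6 bars × 7 beats = 42 beats; 2 beats/chord → 21 chords.
D: 20 bars × 7 beats = 140 beats; 5 beats/chord → 28 chords.
E: 18 bars × 7 beats = 126 beats; 3 beats/chord → 42 chords.
Total: 42 + 21 + 21 + 28 + 42 = 154.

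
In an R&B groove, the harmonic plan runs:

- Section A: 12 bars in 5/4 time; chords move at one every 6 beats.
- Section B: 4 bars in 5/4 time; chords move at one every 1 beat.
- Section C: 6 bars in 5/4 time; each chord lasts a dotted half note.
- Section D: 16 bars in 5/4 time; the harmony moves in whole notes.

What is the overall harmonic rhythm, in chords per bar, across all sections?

30/19 chords per bar

A: 12 bars of 5 beats is 60 beats; at 6 beats each that's 10 chords.
B: 4 bars of 5 beats is 20 beats; at 1 beat each that's 20 chords.
C: 6 bars of 5 beats is 30 beats; at 3 beats each that's 10 chords.
D: 16 bars of 5 beats is 80 beats; at 4 beats each that's 20 chords.
Overall: 60 chords over 38 bars → 60/38 = 30/19 chords per bar.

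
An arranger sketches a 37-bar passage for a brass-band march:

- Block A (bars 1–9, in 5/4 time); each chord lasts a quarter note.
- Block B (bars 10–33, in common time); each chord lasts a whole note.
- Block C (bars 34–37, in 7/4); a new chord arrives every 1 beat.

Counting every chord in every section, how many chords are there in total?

97 chords

A has 45 beats and chords last 1 each, so 45 chords.
B has 96 beats and chords last 4 each, so 24 chords.
C has 28 beats and chords last 1 each, so 28 chords.
Total: 45 + 24 + 28 = 97.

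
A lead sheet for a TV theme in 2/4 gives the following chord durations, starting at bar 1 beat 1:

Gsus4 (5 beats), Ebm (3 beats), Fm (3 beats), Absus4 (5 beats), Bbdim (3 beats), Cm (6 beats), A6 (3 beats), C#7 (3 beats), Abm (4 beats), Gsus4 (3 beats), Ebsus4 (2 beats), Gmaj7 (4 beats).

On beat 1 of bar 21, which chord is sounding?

Beat 1 of bar 21 is beat (21−1)×2 + 1 = 41 overall.
Running totals: Gsus4 ends at 5, Ebm ends at 8, Fm ends at 11, Absus4 ends at 16, Bbdim ends at 19, Cm ends at 25, A6 ends at 28, C#7 ends at 31, Abm ends at 35, Gsus4 ends at 38, Ebsus4 ends at 40, Gmaj7 ends at 44.
Beat 41 falls within Gmaj7.

Gmaj7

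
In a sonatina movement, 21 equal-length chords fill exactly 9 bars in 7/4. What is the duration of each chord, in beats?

9 bars × 7 beats/bar = 63 beats total.
63 beats ÷ 21 chords = 3 beats per chord.
(That is a dotted half note.)

3 beats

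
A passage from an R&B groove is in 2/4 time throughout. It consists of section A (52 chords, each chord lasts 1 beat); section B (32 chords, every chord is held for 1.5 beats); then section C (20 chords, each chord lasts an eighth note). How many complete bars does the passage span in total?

A: 52 × 1 = 52 beats = 26 bars.
B: 32 × 1.5 = 48 beats = 24 bars.
C: 20 × 0.5 = 10 beats = 5 bars.
Total: 26 + 24 + 5 = 55 bars.

55 bars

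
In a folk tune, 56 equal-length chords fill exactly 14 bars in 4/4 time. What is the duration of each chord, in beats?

14 bars × 4 beats/bar = 56 beats total.
56 beats ÷ 56 chords = 1 beats per chord.
(That is a quarter note.)

1 beat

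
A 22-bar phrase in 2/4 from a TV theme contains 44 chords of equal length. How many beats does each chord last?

22 bars × 2 beats/bar = 44 beats total.
44 beats ÷ 44 chords = 1 beats per chord.
(That is a quarter note.)

1 beat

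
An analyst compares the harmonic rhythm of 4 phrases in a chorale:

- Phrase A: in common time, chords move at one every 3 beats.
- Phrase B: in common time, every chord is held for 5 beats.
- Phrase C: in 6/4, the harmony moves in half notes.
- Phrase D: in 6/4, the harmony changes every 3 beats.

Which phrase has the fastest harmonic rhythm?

A: 4 beats/bar ÷ 3 beats/chord = 4/3 chords/bar.
B: 4 beats/bar ÷ 5 beats/chord = 0.8 chords/bar.
C: 6 beats/bar ÷ 2 beats/chord = 3 chords/bar.
D: 6 beats/bar ÷ 3 beats/chord = 2 chords/bar.
Fastest is C at 3 chords/bar.

Phrase C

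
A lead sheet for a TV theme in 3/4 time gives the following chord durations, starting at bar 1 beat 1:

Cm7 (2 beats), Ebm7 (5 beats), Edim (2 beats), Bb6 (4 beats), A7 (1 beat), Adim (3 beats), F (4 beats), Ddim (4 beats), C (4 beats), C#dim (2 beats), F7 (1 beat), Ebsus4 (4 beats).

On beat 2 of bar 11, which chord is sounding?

Beat 2 of bar 11 is beat (11−1)×3 + 2 = 32 overall.
Running totals: Cm7 ends at 2, Ebm7 ends at 7, Edim ends at 9, Bb6 ends at 13, A7 ends at 14, Adim ends at 17, F ends at 21, Ddim ends at 25, C ends at 29, C#dim ends at 31, F7 ends at 32.
Beat 32 falls within F7.

F7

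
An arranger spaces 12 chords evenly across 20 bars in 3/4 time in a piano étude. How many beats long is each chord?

20 bars × 3 beats/bar = 60 beats total.
60 beats ÷ 12 chords = 5 beats per chord.

5 beats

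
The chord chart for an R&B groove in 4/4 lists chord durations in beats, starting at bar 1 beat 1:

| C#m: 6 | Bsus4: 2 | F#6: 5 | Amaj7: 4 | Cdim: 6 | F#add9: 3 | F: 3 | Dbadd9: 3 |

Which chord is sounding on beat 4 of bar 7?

F

Beat 4 of bar 7 is beat (7−1)×4 + 4 = 28 overall.
Running totals: C#m ends at 6, Bsus4 ends at 8, F#6 ends at 13, Amaj7 ends at 17, Cdim ends at 23, F#add9 ends at 26, F ends at 29.
Beat 28 falls within F.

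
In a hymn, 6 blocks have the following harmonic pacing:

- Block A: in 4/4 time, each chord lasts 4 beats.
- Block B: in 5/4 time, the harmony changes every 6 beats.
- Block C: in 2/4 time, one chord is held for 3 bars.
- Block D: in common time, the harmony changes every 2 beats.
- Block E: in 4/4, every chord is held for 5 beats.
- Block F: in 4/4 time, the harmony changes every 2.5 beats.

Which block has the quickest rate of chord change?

Block D

A: 4 beats/bar ÷ 4 beats/chord = 1 chord/bar.
B: 5 beats/bar ÷ 6 beats/chord = 5/6 chords/bar.
C: 2 beats/bar ÷ 6 beats/chord = 1/3 chords/bar.
D: 4 beats/bar ÷ 2 beats/chord = 2 chords/bar.
E: 4 beats/bar ÷ 5 beats/chord = 0.8 chords/bar.
F: 4 beats/bar ÷ 2.5 beats/chord = 1.6 chords/bar.
Fastest is D at 2 chords/bar.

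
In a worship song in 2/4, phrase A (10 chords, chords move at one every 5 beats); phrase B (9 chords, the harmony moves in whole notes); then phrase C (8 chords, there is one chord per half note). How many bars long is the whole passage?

A: 10 × 5 = 50 beats = 25 bars.
B: 9 × 4 = 36 beats = 18 bars.
C: 8 × 2 = 16 beats = 8 bars.
Total: 25 + 18 + 8 = 51 bars.

51 bars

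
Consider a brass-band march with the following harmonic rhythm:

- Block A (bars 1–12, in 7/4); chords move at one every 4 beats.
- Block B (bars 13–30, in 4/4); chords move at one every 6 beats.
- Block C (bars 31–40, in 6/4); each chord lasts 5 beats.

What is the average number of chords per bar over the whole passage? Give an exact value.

A: 12 bars of 7 beats is 84 beats; at 4 beats each that's 21 chords.
B: 18 bars of 4 beats is 72 beats; at 6 beats each that's 12 chords.
C: 10 bars of 6 beats is 60 beats; at 5 beats each that's 12 chords.
Overall: 45 chords over 40 bars → 45/40 = 1.125 chords per bar.

1.125 chords per bar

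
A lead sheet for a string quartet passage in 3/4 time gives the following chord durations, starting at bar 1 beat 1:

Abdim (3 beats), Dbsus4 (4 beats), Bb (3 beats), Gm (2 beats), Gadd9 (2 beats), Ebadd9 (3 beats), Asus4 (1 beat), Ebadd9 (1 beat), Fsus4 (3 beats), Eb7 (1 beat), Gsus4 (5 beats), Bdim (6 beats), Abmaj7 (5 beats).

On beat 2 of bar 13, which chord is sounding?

Abmaj7

Beat 2 of bar 13 is beat (13−1)×3 + 2 = 38 overall.
Running totals: Abdim ends at 3, Dbsus4 ends at 7, Bb ends at 10, Gm ends at 12, Gadd9 ends at 14, Ebadd9 ends at 17, Asus4 ends at 18, Ebadd9 ends at 19, Fsus4 ends at 22, Eb7 ends at 23, Gsus4 ends at 28, Bdim ends at 34, Abmaj7 ends at 39.
Beat 38 falls within Abmaj7.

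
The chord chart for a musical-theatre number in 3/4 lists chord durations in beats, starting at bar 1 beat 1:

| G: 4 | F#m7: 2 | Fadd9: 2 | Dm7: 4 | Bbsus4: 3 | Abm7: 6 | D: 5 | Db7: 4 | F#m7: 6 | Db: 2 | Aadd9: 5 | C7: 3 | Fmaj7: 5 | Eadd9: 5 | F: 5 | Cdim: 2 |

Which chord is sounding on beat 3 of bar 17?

Fmaj7

Beat 3 of bar 17 is beat (17−1)×3 + 3 = 51 overall.
Running totals: G ends at 4, F#m7 ends at 6, Fadd9 ends at 8, Dm7 ends at 12, Bbsus4 ends at 15, Abm7 ends at 21, D ends at 26, Db7 ends at 30, F#m7 ends at 36, Db ends at 38, Aadd9 ends at 43, C7 ends at 46, Fmaj7 ends at 51.
Beat 51 falls within Fmaj7.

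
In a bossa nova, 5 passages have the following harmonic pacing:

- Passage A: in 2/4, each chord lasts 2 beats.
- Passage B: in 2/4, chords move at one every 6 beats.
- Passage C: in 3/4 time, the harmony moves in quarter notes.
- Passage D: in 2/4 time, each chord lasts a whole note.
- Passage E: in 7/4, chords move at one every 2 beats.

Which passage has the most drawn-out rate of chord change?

Passage B

A: each chord is 2 beats in 2/4, so 1 per bar.
B: each chord is 6 beats in 2/4, so 1/3 per bar.
C: each chord is 1 beat in 3/4, so 3 per bar.
D: each chord is 4 beats in 2/4, so 0.5 per bar.
E: each chord is 2 beats in 7/4, so 3.5 per bar.
Slowest is B at 1/3 chords/bar.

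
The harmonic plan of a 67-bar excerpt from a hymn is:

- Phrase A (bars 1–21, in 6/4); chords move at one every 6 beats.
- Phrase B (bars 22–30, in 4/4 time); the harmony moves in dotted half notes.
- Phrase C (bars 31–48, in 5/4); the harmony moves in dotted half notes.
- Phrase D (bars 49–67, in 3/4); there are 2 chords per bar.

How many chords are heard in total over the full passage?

A: 21·6 = 126 beats, 126/6 = 21 chords.
B: 9·4 = 36 beats, 36/3 = 12 chords.
C: 18·5 = 90 beats, 90/3 = 30 chords.
D: 19·3 = 57 beats, 57/1.5 = 38 chords.
Total: 21 + 12 + 30 + 38 = 101.

101 chords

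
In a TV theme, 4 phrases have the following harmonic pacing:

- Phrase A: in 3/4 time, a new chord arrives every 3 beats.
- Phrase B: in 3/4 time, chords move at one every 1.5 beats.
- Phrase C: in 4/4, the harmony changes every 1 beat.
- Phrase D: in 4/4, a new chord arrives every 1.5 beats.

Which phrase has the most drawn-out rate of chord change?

Phrase A

A: 3/3 = 1 chord/bar.
B: 3/1.5 = 2 chords/bar.
C: 4/1 = 4 chords/bar.
D: 4/1.5 = 8/3 chords/bar.
Slowest is A at 1 chords/bar.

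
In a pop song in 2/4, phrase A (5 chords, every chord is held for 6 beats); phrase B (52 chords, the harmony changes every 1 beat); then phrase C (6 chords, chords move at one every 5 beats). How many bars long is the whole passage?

56 bars

A: 5 × 6 = 30 beats = 15 bars.
B: 52 × 1 = 52 beats = 26 bars.
C: 6 × 5 = 30 beats = 15 bars.
Total: 15 + 26 + 15 = 56 bars.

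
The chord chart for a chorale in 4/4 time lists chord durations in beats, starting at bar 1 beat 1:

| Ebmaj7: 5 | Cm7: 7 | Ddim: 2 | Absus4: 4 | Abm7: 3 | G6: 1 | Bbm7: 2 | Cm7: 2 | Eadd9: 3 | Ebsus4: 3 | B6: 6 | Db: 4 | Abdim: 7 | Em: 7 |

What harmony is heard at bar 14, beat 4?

Beat 4 of bar 14 is beat (14−1)×4 + 4 = 56 overall.
Running totals: Ebmaj7 ends at 5, Cm7 ends at 12, Ddim ends at 14, Absus4 ends at 18, Abm7 ends at 21, G6 ends at 22, Bbm7 ends at 24, Cm7 ends at 26, Eadd9 ends at 29, Ebsus4 ends at 32, B6 ends at 38, Db ends at 42, Abdim ends at 49, Em ends at 56.
Beat 56 falls within Em.

Em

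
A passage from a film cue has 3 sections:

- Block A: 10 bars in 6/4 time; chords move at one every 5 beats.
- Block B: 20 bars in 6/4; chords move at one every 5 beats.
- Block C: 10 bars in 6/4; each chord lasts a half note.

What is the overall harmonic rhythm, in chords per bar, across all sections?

1.65 chords per bar

A: 10 × 6 = 60 beats ÷ 5 = 12 chords.
B: 20 × 6 = 120 beats ÷ 5 = 24 chords.
C: 10 × 6 = 60 beats ÷ 2 = 30 chords.
Overall: 66 chords over 40 bars → 66/40 = 1.65 chords per bar.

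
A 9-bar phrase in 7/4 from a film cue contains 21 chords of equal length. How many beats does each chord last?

3 beats

9 bars × 7 beats/bar = 63 beats total.
63 beats ÷ 21 chords = 3 beats per chord.
(That is a dotted half note.)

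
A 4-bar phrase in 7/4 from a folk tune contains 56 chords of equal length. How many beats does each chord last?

0.5 beats

4 bars × 7 beats/bar = 28 beats total.
28 beats ÷ 56 chords = 0.5 beats per chord.
(That is an eighth note.)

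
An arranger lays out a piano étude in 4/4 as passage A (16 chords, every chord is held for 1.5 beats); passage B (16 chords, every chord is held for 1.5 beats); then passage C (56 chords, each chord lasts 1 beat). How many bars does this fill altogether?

26 bars

A: 16 × 1.5 = 24 beats = 6 bars.
B: 16 × 1.5 = 24 beats = 6 bars.
C: 56 × 1 = 56 beats = 14 bars.
Total: 6 + 6 + 14 = 26 bars.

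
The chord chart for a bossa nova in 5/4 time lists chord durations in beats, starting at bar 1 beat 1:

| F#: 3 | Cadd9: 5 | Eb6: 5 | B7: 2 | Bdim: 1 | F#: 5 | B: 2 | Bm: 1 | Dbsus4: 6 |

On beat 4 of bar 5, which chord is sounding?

Bm

Beat 4 of bar 5 is beat (5−1)×5 + 4 = 24 overall.
Running totals: F# ends at 3, Cadd9 ends at 8, Eb6 ends at 13, B7 ends at 15, Bdim ends at 16, F# ends at 21, B ends at 23, Bm ends at 24.
Beat 24 falls within Bm.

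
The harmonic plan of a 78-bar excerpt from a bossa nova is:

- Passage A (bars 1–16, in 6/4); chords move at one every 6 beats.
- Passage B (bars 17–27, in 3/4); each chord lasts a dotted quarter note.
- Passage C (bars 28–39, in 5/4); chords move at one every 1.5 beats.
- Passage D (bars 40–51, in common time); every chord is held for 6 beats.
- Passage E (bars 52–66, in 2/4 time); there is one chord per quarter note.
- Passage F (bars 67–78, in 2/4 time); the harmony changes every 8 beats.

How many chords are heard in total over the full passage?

A: 16 bars × 6 beats = 96 beats; 6 beats/chord → 16 chords.
B: 11 bars × 3 beats = 33 beats; 1.5 beats/chord → 22 chords.
C: 12 bars × 5 beats = 60 beats; 1.5 beats/chord → 40 chords.
D: 12 bars × 4 beats = 48 beats; 6 beats/chord → 8 chords.
E: 15 bars × 2 beats = 30 beats; 1 beat/chord → 30 chords.
F: 12 bars × 2 beats = 24 beats; 8 beats/chord → 3 chords.
Total: 16 + 22 + 40 + 8 + 30 + 3 = 119.

119 chords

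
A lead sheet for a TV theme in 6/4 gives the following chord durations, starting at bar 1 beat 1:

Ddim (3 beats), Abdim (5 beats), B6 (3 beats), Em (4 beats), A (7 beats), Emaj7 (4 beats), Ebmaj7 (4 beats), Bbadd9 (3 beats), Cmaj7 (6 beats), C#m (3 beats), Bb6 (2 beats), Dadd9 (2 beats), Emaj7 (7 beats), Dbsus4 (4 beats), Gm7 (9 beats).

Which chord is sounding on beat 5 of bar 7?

Beat 5 of bar 7 is beat (7−1)×6 + 5 = 41 overall.
Running totals: Ddim ends at 3, Abdim ends at 8, B6 ends at 11, Em ends at 15, A ends at 22, Emaj7 ends at 26, Ebmaj7 ends at 30, Bbadd9 ends at 33, Cmaj7 ends at 39, C#m ends at 42.
Beat 41 falls within C#m.

C#m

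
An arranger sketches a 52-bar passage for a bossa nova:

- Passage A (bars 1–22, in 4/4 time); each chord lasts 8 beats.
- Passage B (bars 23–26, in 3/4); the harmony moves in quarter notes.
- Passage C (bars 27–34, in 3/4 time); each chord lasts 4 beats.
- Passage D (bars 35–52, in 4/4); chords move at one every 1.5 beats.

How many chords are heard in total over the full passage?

77 chords

A: 22 bars × 4 beats = 88 beats; 8 beats/chord → 11 chords.
B: 4 bars × 3 beats = 12 beats; 1 beat/chord → 12 chords.
C: 8 bars × 3 beats = 24 beats; 4 beats/chord → 6 chords.
D: 18 bars × 4 beats = 72 beats; 1.5 beats/chord → 48 chords.
Total: 11 + 12 + 6 + 48 = 77.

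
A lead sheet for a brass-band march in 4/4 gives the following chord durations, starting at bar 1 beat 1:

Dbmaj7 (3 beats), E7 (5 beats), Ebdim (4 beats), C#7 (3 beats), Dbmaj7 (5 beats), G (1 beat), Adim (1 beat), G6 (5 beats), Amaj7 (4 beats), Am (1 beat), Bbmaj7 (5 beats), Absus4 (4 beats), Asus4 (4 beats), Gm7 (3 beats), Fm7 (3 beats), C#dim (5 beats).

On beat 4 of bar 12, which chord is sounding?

Beat 4 of bar 12 is beat (12−1)×4 + 4 = 48 overall.
Running totals: Dbmaj7 ends at 3, E7 ends at 8, Ebdim ends at 12, C#7 ends at 15, Dbmaj7 ends at 20, G ends at 21, Adim ends at 22, G6 ends at 27, Amaj7 ends at 31, Am ends at 32, Bbmaj7 ends at 37, Absus4 ends at 41, Asus4 ends at 45, Gm7 ends at 48.
Beat 48 falls within Gm7.

Gm7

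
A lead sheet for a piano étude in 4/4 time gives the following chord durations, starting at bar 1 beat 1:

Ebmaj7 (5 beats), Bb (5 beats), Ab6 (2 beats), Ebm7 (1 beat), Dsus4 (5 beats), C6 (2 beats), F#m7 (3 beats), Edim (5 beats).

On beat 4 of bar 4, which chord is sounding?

Dsus4

Beat 4 of bar 4 is beat (4−1)×4 + 4 = 16 overall.
Running totals: Ebmaj7 ends at 5, Bb ends at 10, Ab6 ends at 12, Ebm7 ends at 13, Dsus4 ends at 18.
Beat 16 falls within Dsus4.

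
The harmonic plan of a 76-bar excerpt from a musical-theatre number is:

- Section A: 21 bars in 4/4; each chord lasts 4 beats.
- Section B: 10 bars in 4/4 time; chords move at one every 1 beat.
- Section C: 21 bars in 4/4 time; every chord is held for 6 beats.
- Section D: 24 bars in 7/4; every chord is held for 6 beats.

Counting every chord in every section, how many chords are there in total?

A has 84 beats and chords last 4 each, so 21 chords.
B has 40 beats and chords last 1 each, so 40 chords.
C has 84 beats and chords last 6 each, so 14 chords.
D has 168 beats and chords last 6 each, so 28 chords.
Total: 21 + 40 + 14 + 28 = 103.

103 chords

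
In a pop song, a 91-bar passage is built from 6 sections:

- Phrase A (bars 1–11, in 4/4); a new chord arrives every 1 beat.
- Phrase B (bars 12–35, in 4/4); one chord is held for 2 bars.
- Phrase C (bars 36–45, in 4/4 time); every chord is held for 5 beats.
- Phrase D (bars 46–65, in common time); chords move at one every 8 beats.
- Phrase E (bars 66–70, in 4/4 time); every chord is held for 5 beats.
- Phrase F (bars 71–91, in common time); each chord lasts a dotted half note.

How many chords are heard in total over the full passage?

106 chords

A has 44 beats and chords last 1 each, so 44 chords.
B has 96 beats and chords last 8 each, so 12 chords.
C has 40 beats and chords last 5 each, so 8 chords.
D has 80 beats and chords last 8 each, so 10 chords.
E has 20 beats and chords last 5 each, so 4 chords.
F has 84 beats and chords last 3 each, so 28 chords.
Total: 44 + 12 + 8 + 10 + 4 + 28 = 106.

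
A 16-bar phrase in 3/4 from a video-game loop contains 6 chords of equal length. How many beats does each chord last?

16 bars × 3 beats/bar = 48 beats total.
48 beats ÷ 6 chords = 8 beats per chord.

8 beats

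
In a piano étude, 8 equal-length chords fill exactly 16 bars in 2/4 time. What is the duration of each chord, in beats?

4 beats

16 bars × 2 beats/bar = 32 beats total.
32 beats ÷ 8 chords = 4 beats per chord.
(That is a whole note.)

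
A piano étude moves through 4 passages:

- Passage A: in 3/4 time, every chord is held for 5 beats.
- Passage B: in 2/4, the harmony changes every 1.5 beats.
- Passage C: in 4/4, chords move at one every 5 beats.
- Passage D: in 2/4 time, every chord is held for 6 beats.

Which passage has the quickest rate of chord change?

A: each chord is 5 beats in 3/4, so 0.6 per bar.
B: each chord is 1.5 beats in 2/4, so 4/3 per bar.
C: each chord is 5 beats in 4/4, so 0.8 per bar.
D: each chord is 6 beats in 2/4, so 1/3 per bar.
Fastest is B at 4/3 chords/bar.

Passage B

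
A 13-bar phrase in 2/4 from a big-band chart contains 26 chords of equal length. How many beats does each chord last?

13 bars × 2 beats/bar = 26 beats total.
26 beats ÷ 26 chords = 1 beats per chord.
(That is a quarter note.)

1 beat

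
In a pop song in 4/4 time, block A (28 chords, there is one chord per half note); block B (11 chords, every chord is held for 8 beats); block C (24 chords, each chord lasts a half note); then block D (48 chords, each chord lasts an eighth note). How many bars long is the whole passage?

A: 28 × 2 = 56 beats = 14 bars.
B: 11 × 8 = 88 beats = 22 bars.
C: 24 × 2 = 48 beats = 12 bars.
D: 48 × 0.5 = 24 beats = 6 bars.
Total: 14 + 22 + 12 + 6 = 54 bars.

54 bars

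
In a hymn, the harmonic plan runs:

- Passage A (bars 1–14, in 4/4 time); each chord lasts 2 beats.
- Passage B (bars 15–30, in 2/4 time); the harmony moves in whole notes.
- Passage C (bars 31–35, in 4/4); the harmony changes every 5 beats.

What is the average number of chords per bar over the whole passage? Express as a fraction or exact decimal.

8/7 chords per bar

A: 14 bars of 4 beats is 56 beats; at 2 beats each that's 28 chords.
B: 16 bars of 2 beats is 32 beats; at 4 beats each that's 8 chords.
C: 5 bars of 4 beats is 20 beats; at 5 beats each that's 4 chords.
Overall: 40 chords over 35 bars → 40/35 = 8/7 chords per bar.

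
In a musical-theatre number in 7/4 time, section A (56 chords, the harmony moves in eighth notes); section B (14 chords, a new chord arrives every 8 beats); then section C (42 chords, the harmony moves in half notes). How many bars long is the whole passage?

A: 56 × 0.5 = 28 beats = 4 bars.
B: 14 × 8 = 112 beats = 16 bars.
C: 42 × 2 = 84 beats = 12 bars.
Total: 4 + 16 + 12 = 32 bars.

32 bars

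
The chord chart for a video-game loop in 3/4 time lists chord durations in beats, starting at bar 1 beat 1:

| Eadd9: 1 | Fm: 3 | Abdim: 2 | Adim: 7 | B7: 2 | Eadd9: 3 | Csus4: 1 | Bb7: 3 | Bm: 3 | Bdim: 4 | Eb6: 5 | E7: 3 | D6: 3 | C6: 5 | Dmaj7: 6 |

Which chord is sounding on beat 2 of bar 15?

C6

Beat 2 of bar 15 is beat (15−1)×3 + 2 = 44 overall.
Running totals: Eadd9 ends at 1, Fm ends at 4, Abdim ends at 6, Adim ends at 13, B7 ends at 15, Eadd9 ends at 18, Csus4 ends at 19, Bb7 ends at 22, Bm ends at 25, Bdim ends at 29, Eb6 ends at 34, E7 ends at 37, D6 ends at 40, C6 ends at 45.
Beat 44 falls within C6.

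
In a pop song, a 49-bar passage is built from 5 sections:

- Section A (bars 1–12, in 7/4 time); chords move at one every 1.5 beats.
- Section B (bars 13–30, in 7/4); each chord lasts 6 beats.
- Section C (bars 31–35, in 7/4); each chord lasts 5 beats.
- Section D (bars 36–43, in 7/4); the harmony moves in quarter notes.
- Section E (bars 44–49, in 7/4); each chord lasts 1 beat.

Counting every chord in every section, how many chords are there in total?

A: 12 bars × 7 beats = 84 beats; 1.5 beats/chord → 56 chords.
B: 18 bars × 7 beats = 126 beats; 6 beats/chord → 21 chords.
C: 5 bars × 7 beats = 35 beats; 5 beats/chord → 7 chords.
D: 8 bars × 7 beats = 56 beats; 1 beat/chord → 56 chords.
E: 6 bars × 7 beats = 42 beats; 1 beat/chord → 42 chords.
Total: 56 + 21 + 7 + 56 + 42 = 182.

182 chords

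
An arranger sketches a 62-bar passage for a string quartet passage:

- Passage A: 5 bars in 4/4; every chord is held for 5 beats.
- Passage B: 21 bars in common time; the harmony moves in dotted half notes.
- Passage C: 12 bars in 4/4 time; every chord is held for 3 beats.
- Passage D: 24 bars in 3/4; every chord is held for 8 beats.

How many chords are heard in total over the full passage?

57 chords

A: 5·4 = 20 beats, 20/5 = 4 chords.
B: 21·4 = 84 beats, 84/3 = 28 chords.
C: 12·4 = 48 beats, 48/3 = 16 chords.
D: 24·3 = 72 beats, 72/8 = 9 chords.
Total: 4 + 28 + 16 + 9 = 57.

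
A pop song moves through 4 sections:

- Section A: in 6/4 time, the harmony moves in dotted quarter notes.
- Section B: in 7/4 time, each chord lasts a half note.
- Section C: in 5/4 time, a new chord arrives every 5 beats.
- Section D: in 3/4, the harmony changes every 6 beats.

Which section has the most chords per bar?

Section A

A: 6 beats/bar ÷ 1.5 beats/chord = 4 chords/bar.
B: 7 beats/bar ÷ 2 beats/chord = 3.5 chords/bar.
C: 5 beats/bar ÷ 5 beats/chord = 1 chord/bar.
D: 3 beats/bar ÷ 6 beats/chord = 0.5 chords/bar.
Fastest is A at 4 chords/bar.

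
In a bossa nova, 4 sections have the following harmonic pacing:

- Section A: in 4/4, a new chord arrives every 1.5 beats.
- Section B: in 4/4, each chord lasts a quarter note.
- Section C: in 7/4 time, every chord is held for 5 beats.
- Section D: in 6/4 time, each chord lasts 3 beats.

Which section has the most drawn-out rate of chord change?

Section C

A: 4/1.5 = 8/3 chords/bar.
B: 4/1 = 4 chords/bar.
C: 7/5 = 1.4 chords/bar.
D: 6/3 = 2 chords/bar.
Slowest is C at 1.4 chords/bar.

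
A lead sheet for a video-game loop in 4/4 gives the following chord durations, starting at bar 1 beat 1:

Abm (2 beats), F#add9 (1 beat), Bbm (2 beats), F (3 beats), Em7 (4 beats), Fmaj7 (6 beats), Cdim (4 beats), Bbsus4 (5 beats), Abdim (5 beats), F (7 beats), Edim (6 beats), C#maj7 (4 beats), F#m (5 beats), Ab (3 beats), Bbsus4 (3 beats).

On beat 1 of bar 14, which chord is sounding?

F#m

Beat 1 of bar 14 is beat (14−1)×4 + 1 = 53 overall.
Running totals: Abm ends at 2, F#add9 ends at 3, Bbm ends at 5, F ends at 8, Em7 ends at 12, Fmaj7 ends at 18, Cdim ends at 22, Bbsus4 ends at 27, Abdim ends at 32, F ends at 39, Edim ends at 45, C#maj7 ends at 49, F#m ends at 54.
Beat 53 falls within F#m.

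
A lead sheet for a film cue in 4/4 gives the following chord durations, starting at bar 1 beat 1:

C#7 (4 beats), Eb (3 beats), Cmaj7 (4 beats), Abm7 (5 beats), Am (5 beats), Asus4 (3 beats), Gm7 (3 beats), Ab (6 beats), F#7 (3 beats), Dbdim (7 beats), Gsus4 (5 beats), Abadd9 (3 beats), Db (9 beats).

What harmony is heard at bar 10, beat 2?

Dbdim

Beat 2 of bar 10 is beat (10−1)×4 + 2 = 38 overall.
Running totals: C#7 ends at 4, Eb ends at 7, Cmaj7 ends at 11, Abm7 ends at 16, Am ends at 21, Asus4 ends at 24, Gm7 ends at 27, Ab ends at 33, F#7 ends at 36, Dbdim ends at 43.
Beat 38 falls within Dbdim.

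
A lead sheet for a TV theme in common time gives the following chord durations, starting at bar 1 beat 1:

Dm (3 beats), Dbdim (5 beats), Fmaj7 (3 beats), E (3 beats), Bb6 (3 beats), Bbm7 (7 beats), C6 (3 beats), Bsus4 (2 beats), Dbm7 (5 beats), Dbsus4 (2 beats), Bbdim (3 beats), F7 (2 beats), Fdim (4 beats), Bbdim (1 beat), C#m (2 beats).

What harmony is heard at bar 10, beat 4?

Beat 4 of bar 10 is beat (10−1)×4 + 4 = 40 overall.
Running totals: Dm ends at 3, Dbdim ends at 8, Fmaj7 ends at 11, E ends at 14, Bb6 ends at 17, Bbm7 ends at 24, C6 ends at 27, Bsus4 ends at 29, Dbm7 ends at 34, Dbsus4 ends at 36, Bbdim ends at 39, F7 ends at 41.
Beat 40 falls within F7.

F7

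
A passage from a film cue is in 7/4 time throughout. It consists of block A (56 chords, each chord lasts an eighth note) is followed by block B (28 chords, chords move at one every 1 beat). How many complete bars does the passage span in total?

8 bars

A: 56 × 0.5 = 28 beats = 4 bars.
B: 28 × 1 = 28 beats = 4 bars.
Total: 4 + 4 = 8 bars.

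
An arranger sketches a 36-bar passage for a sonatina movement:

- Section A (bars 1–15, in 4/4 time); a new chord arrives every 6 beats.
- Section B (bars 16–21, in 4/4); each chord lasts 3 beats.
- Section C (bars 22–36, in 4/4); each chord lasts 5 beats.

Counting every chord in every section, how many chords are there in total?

A: 15 bars × 4 beats = 60 beats; 6 beats/chord → 10 chords.
B: 6 bars × 4 beats = 24 beats; 3 beats/chord → 8 chords.
C: 15 bars × 4 beats = 60 beats; 5 beats/chord → 12 chords.
Total: 10 + 8 + 12 = 30.

30 chords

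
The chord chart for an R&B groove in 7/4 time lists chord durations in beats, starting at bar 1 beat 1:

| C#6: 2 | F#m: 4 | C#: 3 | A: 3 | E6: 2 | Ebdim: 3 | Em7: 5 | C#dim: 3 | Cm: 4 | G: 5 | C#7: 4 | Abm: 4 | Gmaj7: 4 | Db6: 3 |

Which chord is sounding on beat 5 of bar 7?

Beat 5 of bar 7 is beat (7−1)×7 + 5 = 47 overall.
Running totals: C#6 ends at 2, F#m ends at 6, C# ends at 9, A ends at 12, E6 ends at 14, Ebdim ends at 17, Em7 ends at 22, C#dim ends at 25, Cm ends at 29, G ends at 34, C#7 ends at 38, Abm ends at 42, Gmaj7 ends at 46, Db6 ends at 49.
Beat 47 falls within Db6.

Db6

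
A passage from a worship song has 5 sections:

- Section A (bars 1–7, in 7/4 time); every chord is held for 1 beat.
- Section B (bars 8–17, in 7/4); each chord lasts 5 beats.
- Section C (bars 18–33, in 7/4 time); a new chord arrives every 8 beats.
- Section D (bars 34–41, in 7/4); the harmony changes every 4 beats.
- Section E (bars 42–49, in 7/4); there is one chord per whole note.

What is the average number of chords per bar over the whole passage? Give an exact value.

15/7 chords per bar

A: 7 × 7 = 49 beats ÷ 1 = 49 chords.
B: 10 × 7 = 70 beats ÷ 5 = 14 chords.
C: 16 × 7 = 112 beats ÷ 8 = 14 chords.
D: 8 × 7 = 56 beats ÷ 4 = 14 chords.
E: 8 × 7 = 56 beats ÷ 4 = 14 chords.
Overall: 105 chords over 49 bars → 105/49 = 15/7 chords per bar.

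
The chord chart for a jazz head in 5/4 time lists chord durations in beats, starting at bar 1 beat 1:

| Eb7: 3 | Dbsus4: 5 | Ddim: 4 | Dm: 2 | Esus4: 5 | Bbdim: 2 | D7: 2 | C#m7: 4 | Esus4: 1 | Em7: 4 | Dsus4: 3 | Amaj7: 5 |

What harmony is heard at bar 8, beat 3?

Amaj7

Beat 3 of bar 8 is beat (8−1)×5 + 3 = 38 overall.
Running totals: Eb7 ends at 3, Dbsus4 ends at 8, Ddim ends at 12, Dm ends at 14, Esus4 ends at 19, Bbdim ends at 21, D7 ends at 23, C#m7 ends at 27, Esus4 ends at 28, Em7 ends at 32, Dsus4 ends at 35, Amaj7 ends at 40.
Beat 38 falls within Amaj7.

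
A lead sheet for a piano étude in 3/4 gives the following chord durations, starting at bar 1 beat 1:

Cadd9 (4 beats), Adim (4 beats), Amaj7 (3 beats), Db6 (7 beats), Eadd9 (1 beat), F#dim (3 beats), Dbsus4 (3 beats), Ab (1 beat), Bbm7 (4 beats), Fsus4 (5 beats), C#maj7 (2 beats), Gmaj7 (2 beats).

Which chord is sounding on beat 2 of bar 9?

Beat 2 of bar 9 is beat (9−1)×3 + 2 = 26 overall.
Running totals: Cadd9 ends at 4, Adim ends at 8, Amaj7 ends at 11, Db6 ends at 18, Eadd9 ends at 19, F#dim ends at 22, Dbsus4 ends at 25, Ab ends at 26.
Beat 26 falls within Ab.

Ab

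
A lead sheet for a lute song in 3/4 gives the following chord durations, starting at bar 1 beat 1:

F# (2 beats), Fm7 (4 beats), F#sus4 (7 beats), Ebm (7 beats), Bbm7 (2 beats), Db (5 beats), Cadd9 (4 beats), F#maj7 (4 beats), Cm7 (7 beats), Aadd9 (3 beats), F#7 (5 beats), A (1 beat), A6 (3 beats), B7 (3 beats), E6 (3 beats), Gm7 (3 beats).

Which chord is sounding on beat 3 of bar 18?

A6

Beat 3 of bar 18 is beat (18−1)×3 + 3 = 54 overall.
Running totals: F# ends at 2, Fm7 ends at 6, F#sus4 ends at 13, Ebm ends at 20, Bbm7 ends at 22, Db ends at 27, Cadd9 ends at 31, F#maj7 ends at 35, Cm7 ends at 42, Aadd9 ends at 45, F#7 ends at 50, A ends at 51, A6 ends at 54.
Beat 54 falls within A6.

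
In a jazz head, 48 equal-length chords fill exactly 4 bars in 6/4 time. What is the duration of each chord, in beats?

4 bars × 6 beats/bar = 24 beats total.
24 beats ÷ 48 chords = 0.5 beats per chord.
(That is an eighth note.)

0.5 beats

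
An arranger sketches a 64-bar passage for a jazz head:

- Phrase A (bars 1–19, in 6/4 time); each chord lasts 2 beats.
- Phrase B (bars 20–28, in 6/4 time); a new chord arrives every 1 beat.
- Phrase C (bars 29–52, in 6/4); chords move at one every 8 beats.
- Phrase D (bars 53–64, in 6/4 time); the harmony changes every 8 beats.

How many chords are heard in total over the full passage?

A: 19·6 = 114 beats, 114/2 = 57 chords.
B: 9·6 = 54 beats, 54/1 = 54 chords.
C: 24·6 = 144 beats, 144/8 = 18 chords.
D: 12·6 = 72 beats, 72/8 = 9 chords.
Total: 57 + 54 + 18 + 9 = 138.

138 chords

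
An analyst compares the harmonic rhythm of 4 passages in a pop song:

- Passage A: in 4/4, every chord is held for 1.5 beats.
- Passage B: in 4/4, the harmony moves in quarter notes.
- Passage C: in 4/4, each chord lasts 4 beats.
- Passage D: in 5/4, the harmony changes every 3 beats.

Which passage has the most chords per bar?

Passage B

A: 4/1.5 = 8/3 chords/bar.
B: 4/1 = 4 chords/bar.
C: 4/4 = 1 chord/bar.
D: 5/3 = 5/3 chords/bar.
Fastest is B at 4 chords/bar.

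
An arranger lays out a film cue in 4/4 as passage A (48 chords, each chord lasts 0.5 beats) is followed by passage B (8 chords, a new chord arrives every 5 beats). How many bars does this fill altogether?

16 bars

A: 48 × 0.5 = 24 beats = 6 bars.
B: 8 × 5 = 40 beats = 10 bars.
Total: 6 + 10 = 16 bars.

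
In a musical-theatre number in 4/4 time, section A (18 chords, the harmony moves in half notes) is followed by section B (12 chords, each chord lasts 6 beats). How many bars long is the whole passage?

27 bars

A: 18 × 2 = 36 beats = 9 bars.
B: 12 × 6 = 72 beats = 18 bars.
Total: 9 + 18 = 27 bars.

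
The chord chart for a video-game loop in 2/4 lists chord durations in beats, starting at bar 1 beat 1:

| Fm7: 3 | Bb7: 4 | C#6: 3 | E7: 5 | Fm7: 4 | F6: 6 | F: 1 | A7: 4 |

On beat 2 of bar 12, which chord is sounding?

F6

Beat 2 of bar 12 is beat (12−1)×2 + 2 = 24 overall.
Running totals: Fm7 ends at 3, Bb7 ends at 7, C#6 ends at 10, E7 ends at 15, Fm7 ends at 19, F6 ends at 25.
Beat 24 falls within F6.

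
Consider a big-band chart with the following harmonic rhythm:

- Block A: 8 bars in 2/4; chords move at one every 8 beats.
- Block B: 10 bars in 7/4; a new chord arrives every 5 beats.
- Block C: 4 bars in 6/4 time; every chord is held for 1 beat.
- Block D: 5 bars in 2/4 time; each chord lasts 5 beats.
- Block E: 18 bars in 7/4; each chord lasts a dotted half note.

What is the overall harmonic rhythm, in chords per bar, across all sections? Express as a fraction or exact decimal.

28/15 chords per bar

A: 8 × 2 = 16 beats ÷ 8 = 2 chords.
B: 10 × 7 = 70 beats ÷ 5 = 14 chords.
C: 4 × 6 = 24 beats ÷ 1 = 24 chords.
D: 5 × 2 = 10 beats ÷ 5 = 2 chords.
E: 18 × 7 = 126 beats ÷ 3 = 42 chords.
Overall: 84 chords over 45 bars → 84/45 = 28/15 chords per bar.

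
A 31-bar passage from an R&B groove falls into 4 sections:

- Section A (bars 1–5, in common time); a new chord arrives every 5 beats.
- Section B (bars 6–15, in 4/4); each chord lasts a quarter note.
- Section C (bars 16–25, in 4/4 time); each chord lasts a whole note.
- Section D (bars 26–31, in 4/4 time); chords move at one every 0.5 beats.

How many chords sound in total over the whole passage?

A: 5 bars × 4 beats = 20 beats; 5 beats/chord → 4 chords.
B: 10 bars × 4 beats = 40 beats; 1 beat/chord → 40 chords.
C: 10 bars × 4 beats = 40 beats; 4 beats/chord → 10 chords.
D: 6 bars × 4 beats = 24 beats; 0.5 beats/chord → 48 chords.
Total: 4 + 40 + 10 + 48 = 102.

102 chords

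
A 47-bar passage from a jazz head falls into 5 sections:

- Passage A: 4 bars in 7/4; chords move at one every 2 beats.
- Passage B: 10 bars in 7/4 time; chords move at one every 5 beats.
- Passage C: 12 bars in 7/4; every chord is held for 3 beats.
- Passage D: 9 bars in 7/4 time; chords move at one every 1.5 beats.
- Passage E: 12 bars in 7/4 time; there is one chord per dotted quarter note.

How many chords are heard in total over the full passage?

A: 4 bars × 7 beats = 28 beats; 2 beats/chord → 14 chords.
B: 10 bars × 7 beats = 70 beats; 5 beats/chord → 14 chords.
C: 12 bars × 7 beats = 84 beats; 3 beats/chord → 28 chords.
D: 9 bars × 7 beats = 63 beats; 1.5 beats/chord → 42 chords.
E: 12 bars × 7 beats = 84 beats; 1.5 beats/chord → 56 chords.
Total: 14 + 14 + 28 + 42 + 56 = 154.

154 chords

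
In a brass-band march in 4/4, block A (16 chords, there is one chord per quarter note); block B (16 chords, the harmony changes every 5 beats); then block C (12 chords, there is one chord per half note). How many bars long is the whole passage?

30 bars

A: 16 × 1 = 16 beats = 4 bars.
B: 16 × 5 = 80 beats = 20 bars.
C: 12 × 2 = 24 beats = 6 bars.
Total: 4 + 20 + 6 = 30 bars.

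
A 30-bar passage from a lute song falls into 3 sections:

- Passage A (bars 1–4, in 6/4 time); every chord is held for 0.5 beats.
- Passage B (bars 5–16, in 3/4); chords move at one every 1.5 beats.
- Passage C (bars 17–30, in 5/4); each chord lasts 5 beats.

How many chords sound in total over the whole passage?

A: 4 bars × 6 beats = 24 beats; 0.5 beats/chord → 48 chords.
B: 12 bars × 3 beats = 36 beats; 1.5 beats/chord → 24 chords.
C: 14 bars × 5 beats = 70 beats; 5 beats/chord → 14 chords.
Total: 48 + 24 + 14 = 86.

86 chords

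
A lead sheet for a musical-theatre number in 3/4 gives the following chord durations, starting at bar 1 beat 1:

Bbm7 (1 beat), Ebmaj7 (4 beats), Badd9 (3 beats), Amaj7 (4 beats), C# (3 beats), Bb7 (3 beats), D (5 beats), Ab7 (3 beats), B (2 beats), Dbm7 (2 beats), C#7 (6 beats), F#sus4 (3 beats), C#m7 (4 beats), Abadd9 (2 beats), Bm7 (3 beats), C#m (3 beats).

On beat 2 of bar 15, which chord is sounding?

Beat 2 of bar 15 is beat (15−1)×3 + 2 = 44 overall.
Running totals: Bbm7 ends at 1, Ebmaj7 ends at 5, Badd9 ends at 8, Amaj7 ends at 12, C# ends at 15, Bb7 ends at 18, D ends at 23, Ab7 ends at 26, B ends at 28, Dbm7 ends at 30, C#7 ends at 36, F#sus4 ends at 39, C#m7 ends at 43, Abadd9 ends at 45.
Beat 44 falls within Abadd9.

Abadd9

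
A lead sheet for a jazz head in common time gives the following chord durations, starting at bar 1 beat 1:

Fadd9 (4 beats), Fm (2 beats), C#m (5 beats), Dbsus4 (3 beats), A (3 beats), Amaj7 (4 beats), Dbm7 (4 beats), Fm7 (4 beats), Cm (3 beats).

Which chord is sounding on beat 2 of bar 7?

Fm7

Beat 2 of bar 7 is beat (7−1)×4 + 2 = 26 overall.
Running totals: Fadd9 ends at 4, Fm ends at 6, C#m ends at 11, Dbsus4 ends at 14, A ends at 17, Amaj7 ends at 21, Dbm7 ends at 25, Fm7 ends at 29.
Beat 26 falls within Fm7.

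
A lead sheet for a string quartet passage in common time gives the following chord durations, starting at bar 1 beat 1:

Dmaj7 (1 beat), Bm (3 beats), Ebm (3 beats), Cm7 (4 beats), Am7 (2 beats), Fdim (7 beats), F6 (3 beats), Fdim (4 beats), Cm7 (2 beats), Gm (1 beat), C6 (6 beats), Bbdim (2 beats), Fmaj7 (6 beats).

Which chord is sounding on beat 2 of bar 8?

Beat 2 of bar 8 is beat (8−1)×4 + 2 = 30 overall.
Running totals: Dmaj7 ends at 1, Bm ends at 4, Ebm ends at 7, Cm7 ends at 11, Am7 ends at 13, Fdim ends at 20, F6 ends at 23, Fdim ends at 27, Cm7 ends at 29, Gm ends at 30.
Beat 30 falls within Gm.

Gm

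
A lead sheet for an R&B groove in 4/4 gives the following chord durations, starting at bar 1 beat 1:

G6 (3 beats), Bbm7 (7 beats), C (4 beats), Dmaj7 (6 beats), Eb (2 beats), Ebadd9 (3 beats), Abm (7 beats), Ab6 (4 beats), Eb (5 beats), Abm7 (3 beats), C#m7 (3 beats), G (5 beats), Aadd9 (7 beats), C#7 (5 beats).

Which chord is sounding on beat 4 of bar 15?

Beat 4 of bar 15 is beat (15−1)×4 + 4 = 60 overall.
Running totals: G6 ends at 3, Bbm7 ends at 10, C ends at 14, Dmaj7 ends at 20, Eb ends at 22, Ebadd9 ends at 25, Abm ends at 32, Ab6 ends at 36, Eb ends at 41, Abm7 ends at 44, C#m7 ends at 47, G ends at 52, Aadd9 ends at 59, C#7 ends at 64.
Beat 60 falls within C#7.

C#7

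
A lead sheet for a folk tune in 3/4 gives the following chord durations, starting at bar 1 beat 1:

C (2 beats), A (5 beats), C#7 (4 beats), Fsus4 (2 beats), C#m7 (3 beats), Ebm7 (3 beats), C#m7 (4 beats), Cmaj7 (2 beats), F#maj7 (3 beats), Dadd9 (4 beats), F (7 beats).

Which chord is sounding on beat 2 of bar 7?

Beat 2 of bar 7 is beat (7−1)×3 + 2 = 20 overall.
Running totals: C ends at 2, A ends at 7, C#7 ends at 11, Fsus4 ends at 13, C#m7 ends at 16, Ebm7 ends at 19, C#m7 ends at 23.
Beat 20 falls within C#m7.

C#m7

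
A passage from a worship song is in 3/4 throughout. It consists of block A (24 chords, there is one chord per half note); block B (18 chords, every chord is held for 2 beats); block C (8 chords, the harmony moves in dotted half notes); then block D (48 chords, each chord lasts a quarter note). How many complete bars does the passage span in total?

52 bars

A: 24 × 2 = 48 beats = 16 bars.
B: 18 × 2 = 36 beats = 12 bars.
C: 8 × 3 = 24 beats = 8 bars.
D: 48 × 1 = 48 beats = 16 bars.
Total: 16 + 12 + 8 + 16 = 52 bars.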